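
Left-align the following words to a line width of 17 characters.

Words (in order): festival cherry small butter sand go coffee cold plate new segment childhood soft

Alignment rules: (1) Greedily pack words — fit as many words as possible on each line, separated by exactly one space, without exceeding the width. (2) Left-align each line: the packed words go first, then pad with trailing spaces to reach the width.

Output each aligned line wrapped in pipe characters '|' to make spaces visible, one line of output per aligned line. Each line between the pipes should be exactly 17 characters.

Answer: |festival cherry  |
|small butter sand|
|go coffee cold   |
|plate new segment|
|childhood soft   |

Derivation:
Line 1: ['festival', 'cherry'] (min_width=15, slack=2)
Line 2: ['small', 'butter', 'sand'] (min_width=17, slack=0)
Line 3: ['go', 'coffee', 'cold'] (min_width=14, slack=3)
Line 4: ['plate', 'new', 'segment'] (min_width=17, slack=0)
Line 5: ['childhood', 'soft'] (min_width=14, slack=3)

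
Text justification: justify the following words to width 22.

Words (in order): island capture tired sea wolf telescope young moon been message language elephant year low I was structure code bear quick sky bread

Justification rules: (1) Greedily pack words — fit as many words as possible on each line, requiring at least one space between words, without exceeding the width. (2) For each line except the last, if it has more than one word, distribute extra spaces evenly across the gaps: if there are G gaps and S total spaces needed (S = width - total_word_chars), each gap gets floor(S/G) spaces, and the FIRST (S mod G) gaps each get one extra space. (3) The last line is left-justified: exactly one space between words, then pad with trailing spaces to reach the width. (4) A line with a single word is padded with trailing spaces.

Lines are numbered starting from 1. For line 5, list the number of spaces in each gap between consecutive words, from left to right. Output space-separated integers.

Line 1: ['island', 'capture', 'tired'] (min_width=20, slack=2)
Line 2: ['sea', 'wolf', 'telescope'] (min_width=18, slack=4)
Line 3: ['young', 'moon', 'been'] (min_width=15, slack=7)
Line 4: ['message', 'language'] (min_width=16, slack=6)
Line 5: ['elephant', 'year', 'low', 'I'] (min_width=19, slack=3)
Line 6: ['was', 'structure', 'code'] (min_width=18, slack=4)
Line 7: ['bear', 'quick', 'sky', 'bread'] (min_width=20, slack=2)

Answer: 2 2 2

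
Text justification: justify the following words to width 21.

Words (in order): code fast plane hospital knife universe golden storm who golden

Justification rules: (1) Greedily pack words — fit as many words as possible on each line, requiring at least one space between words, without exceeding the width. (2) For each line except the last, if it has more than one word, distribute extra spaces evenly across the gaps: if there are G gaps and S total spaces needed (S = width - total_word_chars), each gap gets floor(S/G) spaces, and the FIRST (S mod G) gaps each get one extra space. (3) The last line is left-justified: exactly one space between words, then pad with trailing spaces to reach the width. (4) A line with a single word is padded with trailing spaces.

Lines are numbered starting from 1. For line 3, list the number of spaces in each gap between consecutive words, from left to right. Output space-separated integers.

Answer: 1 1

Derivation:
Line 1: ['code', 'fast', 'plane'] (min_width=15, slack=6)
Line 2: ['hospital', 'knife'] (min_width=14, slack=7)
Line 3: ['universe', 'golden', 'storm'] (min_width=21, slack=0)
Line 4: ['who', 'golden'] (min_width=10, slack=11)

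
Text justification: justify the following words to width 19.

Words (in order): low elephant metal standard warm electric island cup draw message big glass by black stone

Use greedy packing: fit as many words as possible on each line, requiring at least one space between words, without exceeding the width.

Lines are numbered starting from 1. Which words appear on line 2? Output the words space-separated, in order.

Answer: standard warm

Derivation:
Line 1: ['low', 'elephant', 'metal'] (min_width=18, slack=1)
Line 2: ['standard', 'warm'] (min_width=13, slack=6)
Line 3: ['electric', 'island', 'cup'] (min_width=19, slack=0)
Line 4: ['draw', 'message', 'big'] (min_width=16, slack=3)
Line 5: ['glass', 'by', 'black'] (min_width=14, slack=5)
Line 6: ['stone'] (min_width=5, slack=14)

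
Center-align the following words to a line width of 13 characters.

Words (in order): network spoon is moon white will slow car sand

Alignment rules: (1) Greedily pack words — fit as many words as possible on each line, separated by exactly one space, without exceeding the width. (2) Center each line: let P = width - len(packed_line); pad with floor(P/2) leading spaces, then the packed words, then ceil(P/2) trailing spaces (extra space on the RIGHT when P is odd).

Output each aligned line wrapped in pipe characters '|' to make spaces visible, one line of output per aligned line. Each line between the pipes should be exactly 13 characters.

Line 1: ['network', 'spoon'] (min_width=13, slack=0)
Line 2: ['is', 'moon', 'white'] (min_width=13, slack=0)
Line 3: ['will', 'slow', 'car'] (min_width=13, slack=0)
Line 4: ['sand'] (min_width=4, slack=9)

Answer: |network spoon|
|is moon white|
|will slow car|
|    sand     |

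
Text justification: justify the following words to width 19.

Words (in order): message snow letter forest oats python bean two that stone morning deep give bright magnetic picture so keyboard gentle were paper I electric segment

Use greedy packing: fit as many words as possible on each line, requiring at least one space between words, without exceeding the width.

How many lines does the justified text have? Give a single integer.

Answer: 8

Derivation:
Line 1: ['message', 'snow', 'letter'] (min_width=19, slack=0)
Line 2: ['forest', 'oats', 'python'] (min_width=18, slack=1)
Line 3: ['bean', 'two', 'that', 'stone'] (min_width=19, slack=0)
Line 4: ['morning', 'deep', 'give'] (min_width=17, slack=2)
Line 5: ['bright', 'magnetic'] (min_width=15, slack=4)
Line 6: ['picture', 'so', 'keyboard'] (min_width=19, slack=0)
Line 7: ['gentle', 'were', 'paper', 'I'] (min_width=19, slack=0)
Line 8: ['electric', 'segment'] (min_width=16, slack=3)
Total lines: 8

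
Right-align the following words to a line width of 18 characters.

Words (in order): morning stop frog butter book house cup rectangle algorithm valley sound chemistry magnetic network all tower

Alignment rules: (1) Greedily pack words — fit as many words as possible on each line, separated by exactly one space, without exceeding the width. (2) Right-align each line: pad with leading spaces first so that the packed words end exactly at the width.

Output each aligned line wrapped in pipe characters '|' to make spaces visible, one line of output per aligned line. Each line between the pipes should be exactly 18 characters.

Answer: | morning stop frog|
| butter book house|
|     cup rectangle|
|  algorithm valley|
|   sound chemistry|
|  magnetic network|
|         all tower|

Derivation:
Line 1: ['morning', 'stop', 'frog'] (min_width=17, slack=1)
Line 2: ['butter', 'book', 'house'] (min_width=17, slack=1)
Line 3: ['cup', 'rectangle'] (min_width=13, slack=5)
Line 4: ['algorithm', 'valley'] (min_width=16, slack=2)
Line 5: ['sound', 'chemistry'] (min_width=15, slack=3)
Line 6: ['magnetic', 'network'] (min_width=16, slack=2)
Line 7: ['all', 'tower'] (min_width=9, slack=9)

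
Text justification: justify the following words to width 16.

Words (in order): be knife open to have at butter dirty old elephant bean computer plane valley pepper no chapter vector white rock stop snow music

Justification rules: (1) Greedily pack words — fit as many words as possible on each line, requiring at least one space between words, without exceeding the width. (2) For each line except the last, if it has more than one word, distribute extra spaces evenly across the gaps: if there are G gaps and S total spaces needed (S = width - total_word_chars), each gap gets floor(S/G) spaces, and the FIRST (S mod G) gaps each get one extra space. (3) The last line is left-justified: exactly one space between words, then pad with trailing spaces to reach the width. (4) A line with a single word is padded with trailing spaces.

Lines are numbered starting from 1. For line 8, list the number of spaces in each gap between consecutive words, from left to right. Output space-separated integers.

Line 1: ['be', 'knife', 'open', 'to'] (min_width=16, slack=0)
Line 2: ['have', 'at', 'butter'] (min_width=14, slack=2)
Line 3: ['dirty', 'old'] (min_width=9, slack=7)
Line 4: ['elephant', 'bean'] (min_width=13, slack=3)
Line 5: ['computer', 'plane'] (min_width=14, slack=2)
Line 6: ['valley', 'pepper', 'no'] (min_width=16, slack=0)
Line 7: ['chapter', 'vector'] (min_width=14, slack=2)
Line 8: ['white', 'rock', 'stop'] (min_width=15, slack=1)
Line 9: ['snow', 'music'] (min_width=10, slack=6)

Answer: 2 1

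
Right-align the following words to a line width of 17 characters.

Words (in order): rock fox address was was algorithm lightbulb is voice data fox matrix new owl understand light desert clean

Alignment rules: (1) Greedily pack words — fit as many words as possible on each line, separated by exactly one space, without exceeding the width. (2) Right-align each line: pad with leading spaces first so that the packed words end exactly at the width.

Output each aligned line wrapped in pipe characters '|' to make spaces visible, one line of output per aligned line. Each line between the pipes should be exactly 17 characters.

Answer: | rock fox address|
|was was algorithm|
|     lightbulb is|
|   voice data fox|
|   matrix new owl|
| understand light|
|     desert clean|

Derivation:
Line 1: ['rock', 'fox', 'address'] (min_width=16, slack=1)
Line 2: ['was', 'was', 'algorithm'] (min_width=17, slack=0)
Line 3: ['lightbulb', 'is'] (min_width=12, slack=5)
Line 4: ['voice', 'data', 'fox'] (min_width=14, slack=3)
Line 5: ['matrix', 'new', 'owl'] (min_width=14, slack=3)
Line 6: ['understand', 'light'] (min_width=16, slack=1)
Line 7: ['desert', 'clean'] (min_width=12, slack=5)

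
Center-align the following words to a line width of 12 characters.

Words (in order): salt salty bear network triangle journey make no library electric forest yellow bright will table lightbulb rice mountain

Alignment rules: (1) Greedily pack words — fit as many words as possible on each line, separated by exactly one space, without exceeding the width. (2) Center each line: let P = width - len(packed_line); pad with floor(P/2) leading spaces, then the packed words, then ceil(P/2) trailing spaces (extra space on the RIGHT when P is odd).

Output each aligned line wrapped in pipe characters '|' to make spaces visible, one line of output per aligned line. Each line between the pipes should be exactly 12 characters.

Line 1: ['salt', 'salty'] (min_width=10, slack=2)
Line 2: ['bear', 'network'] (min_width=12, slack=0)
Line 3: ['triangle'] (min_width=8, slack=4)
Line 4: ['journey', 'make'] (min_width=12, slack=0)
Line 5: ['no', 'library'] (min_width=10, slack=2)
Line 6: ['electric'] (min_width=8, slack=4)
Line 7: ['forest'] (min_width=6, slack=6)
Line 8: ['yellow'] (min_width=6, slack=6)
Line 9: ['bright', 'will'] (min_width=11, slack=1)
Line 10: ['table'] (min_width=5, slack=7)
Line 11: ['lightbulb'] (min_width=9, slack=3)
Line 12: ['rice'] (min_width=4, slack=8)
Line 13: ['mountain'] (min_width=8, slack=4)

Answer: | salt salty |
|bear network|
|  triangle  |
|journey make|
| no library |
|  electric  |
|   forest   |
|   yellow   |
|bright will |
|   table    |
| lightbulb  |
|    rice    |
|  mountain  |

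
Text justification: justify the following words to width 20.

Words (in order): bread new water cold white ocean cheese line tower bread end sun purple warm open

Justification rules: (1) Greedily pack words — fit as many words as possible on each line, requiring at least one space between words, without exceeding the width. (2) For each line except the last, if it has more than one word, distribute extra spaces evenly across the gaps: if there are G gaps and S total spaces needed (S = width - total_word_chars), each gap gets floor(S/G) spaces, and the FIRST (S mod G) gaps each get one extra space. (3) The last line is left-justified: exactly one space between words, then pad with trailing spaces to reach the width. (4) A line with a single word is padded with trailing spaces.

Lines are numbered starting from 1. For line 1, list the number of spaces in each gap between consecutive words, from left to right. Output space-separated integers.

Line 1: ['bread', 'new', 'water', 'cold'] (min_width=20, slack=0)
Line 2: ['white', 'ocean', 'cheese'] (min_width=18, slack=2)
Line 3: ['line', 'tower', 'bread', 'end'] (min_width=20, slack=0)
Line 4: ['sun', 'purple', 'warm', 'open'] (min_width=20, slack=0)

Answer: 1 1 1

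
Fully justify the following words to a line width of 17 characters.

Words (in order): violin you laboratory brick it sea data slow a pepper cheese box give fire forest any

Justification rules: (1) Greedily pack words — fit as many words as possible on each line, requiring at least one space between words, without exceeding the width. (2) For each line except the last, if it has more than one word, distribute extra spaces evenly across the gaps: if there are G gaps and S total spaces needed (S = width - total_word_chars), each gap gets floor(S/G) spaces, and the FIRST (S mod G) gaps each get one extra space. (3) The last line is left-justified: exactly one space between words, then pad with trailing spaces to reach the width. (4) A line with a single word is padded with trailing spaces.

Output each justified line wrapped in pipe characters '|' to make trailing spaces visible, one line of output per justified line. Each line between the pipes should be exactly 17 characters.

Answer: |violin        you|
|laboratory  brick|
|it  sea data slow|
|a  pepper  cheese|
|box   give   fire|
|forest any       |

Derivation:
Line 1: ['violin', 'you'] (min_width=10, slack=7)
Line 2: ['laboratory', 'brick'] (min_width=16, slack=1)
Line 3: ['it', 'sea', 'data', 'slow'] (min_width=16, slack=1)
Line 4: ['a', 'pepper', 'cheese'] (min_width=15, slack=2)
Line 5: ['box', 'give', 'fire'] (min_width=13, slack=4)
Line 6: ['forest', 'any'] (min_width=10, slack=7)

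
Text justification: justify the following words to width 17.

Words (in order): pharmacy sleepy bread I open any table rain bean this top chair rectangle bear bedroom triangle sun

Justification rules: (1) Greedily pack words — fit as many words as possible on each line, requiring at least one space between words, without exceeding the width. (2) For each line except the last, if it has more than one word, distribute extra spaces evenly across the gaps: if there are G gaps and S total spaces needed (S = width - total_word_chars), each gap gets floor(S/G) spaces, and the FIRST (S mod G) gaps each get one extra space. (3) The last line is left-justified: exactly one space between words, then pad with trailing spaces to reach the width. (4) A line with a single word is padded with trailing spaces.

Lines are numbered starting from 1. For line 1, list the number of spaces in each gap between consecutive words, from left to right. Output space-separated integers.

Line 1: ['pharmacy', 'sleepy'] (min_width=15, slack=2)
Line 2: ['bread', 'I', 'open', 'any'] (min_width=16, slack=1)
Line 3: ['table', 'rain', 'bean'] (min_width=15, slack=2)
Line 4: ['this', 'top', 'chair'] (min_width=14, slack=3)
Line 5: ['rectangle', 'bear'] (min_width=14, slack=3)
Line 6: ['bedroom', 'triangle'] (min_width=16, slack=1)
Line 7: ['sun'] (min_width=3, slack=14)

Answer: 3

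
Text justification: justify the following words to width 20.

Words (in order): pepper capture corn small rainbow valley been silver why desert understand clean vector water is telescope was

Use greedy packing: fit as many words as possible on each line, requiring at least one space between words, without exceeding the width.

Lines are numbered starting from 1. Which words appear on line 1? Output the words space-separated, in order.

Answer: pepper capture corn

Derivation:
Line 1: ['pepper', 'capture', 'corn'] (min_width=19, slack=1)
Line 2: ['small', 'rainbow', 'valley'] (min_width=20, slack=0)
Line 3: ['been', 'silver', 'why'] (min_width=15, slack=5)
Line 4: ['desert', 'understand'] (min_width=17, slack=3)
Line 5: ['clean', 'vector', 'water'] (min_width=18, slack=2)
Line 6: ['is', 'telescope', 'was'] (min_width=16, slack=4)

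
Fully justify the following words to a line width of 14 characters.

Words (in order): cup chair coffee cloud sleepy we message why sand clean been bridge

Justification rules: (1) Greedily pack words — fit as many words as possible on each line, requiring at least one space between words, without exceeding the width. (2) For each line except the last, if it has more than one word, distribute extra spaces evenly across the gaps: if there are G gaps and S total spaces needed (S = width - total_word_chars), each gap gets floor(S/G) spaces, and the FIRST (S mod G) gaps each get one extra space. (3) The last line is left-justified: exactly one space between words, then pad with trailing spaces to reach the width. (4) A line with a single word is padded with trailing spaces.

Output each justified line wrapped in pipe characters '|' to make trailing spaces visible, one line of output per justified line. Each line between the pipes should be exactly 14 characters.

Line 1: ['cup', 'chair'] (min_width=9, slack=5)
Line 2: ['coffee', 'cloud'] (min_width=12, slack=2)
Line 3: ['sleepy', 'we'] (min_width=9, slack=5)
Line 4: ['message', 'why'] (min_width=11, slack=3)
Line 5: ['sand', 'clean'] (min_width=10, slack=4)
Line 6: ['been', 'bridge'] (min_width=11, slack=3)

Answer: |cup      chair|
|coffee   cloud|
|sleepy      we|
|message    why|
|sand     clean|
|been bridge   |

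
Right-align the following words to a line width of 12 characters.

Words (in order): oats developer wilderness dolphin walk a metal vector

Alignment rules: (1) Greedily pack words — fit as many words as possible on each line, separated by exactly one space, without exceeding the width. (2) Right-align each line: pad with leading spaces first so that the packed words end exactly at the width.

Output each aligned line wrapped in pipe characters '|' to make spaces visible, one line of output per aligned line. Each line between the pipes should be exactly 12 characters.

Answer: |        oats|
|   developer|
|  wilderness|
|dolphin walk|
|     a metal|
|      vector|

Derivation:
Line 1: ['oats'] (min_width=4, slack=8)
Line 2: ['developer'] (min_width=9, slack=3)
Line 3: ['wilderness'] (min_width=10, slack=2)
Line 4: ['dolphin', 'walk'] (min_width=12, slack=0)
Line 5: ['a', 'metal'] (min_width=7, slack=5)
Line 6: ['vector'] (min_width=6, slack=6)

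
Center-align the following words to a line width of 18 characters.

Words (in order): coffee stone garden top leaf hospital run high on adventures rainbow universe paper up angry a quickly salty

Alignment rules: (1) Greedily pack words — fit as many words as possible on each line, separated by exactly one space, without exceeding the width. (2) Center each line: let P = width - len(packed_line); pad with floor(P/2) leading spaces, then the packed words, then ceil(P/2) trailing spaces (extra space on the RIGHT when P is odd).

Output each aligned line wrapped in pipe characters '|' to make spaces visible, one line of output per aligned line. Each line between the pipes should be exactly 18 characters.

Line 1: ['coffee', 'stone'] (min_width=12, slack=6)
Line 2: ['garden', 'top', 'leaf'] (min_width=15, slack=3)
Line 3: ['hospital', 'run', 'high'] (min_width=17, slack=1)
Line 4: ['on', 'adventures'] (min_width=13, slack=5)
Line 5: ['rainbow', 'universe'] (min_width=16, slack=2)
Line 6: ['paper', 'up', 'angry', 'a'] (min_width=16, slack=2)
Line 7: ['quickly', 'salty'] (min_width=13, slack=5)

Answer: |   coffee stone   |
| garden top leaf  |
|hospital run high |
|  on adventures   |
| rainbow universe |
| paper up angry a |
|  quickly salty   |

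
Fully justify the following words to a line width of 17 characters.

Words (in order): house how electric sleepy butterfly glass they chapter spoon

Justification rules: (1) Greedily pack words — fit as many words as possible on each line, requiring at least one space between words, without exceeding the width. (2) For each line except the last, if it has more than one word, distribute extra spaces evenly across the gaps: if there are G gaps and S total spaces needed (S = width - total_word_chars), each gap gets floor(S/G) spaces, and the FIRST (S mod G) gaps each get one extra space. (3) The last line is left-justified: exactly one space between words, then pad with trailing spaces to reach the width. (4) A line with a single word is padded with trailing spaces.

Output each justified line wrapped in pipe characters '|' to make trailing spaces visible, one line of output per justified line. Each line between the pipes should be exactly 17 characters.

Line 1: ['house', 'how'] (min_width=9, slack=8)
Line 2: ['electric', 'sleepy'] (min_width=15, slack=2)
Line 3: ['butterfly', 'glass'] (min_width=15, slack=2)
Line 4: ['they', 'chapter'] (min_width=12, slack=5)
Line 5: ['spoon'] (min_width=5, slack=12)

Answer: |house         how|
|electric   sleepy|
|butterfly   glass|
|they      chapter|
|spoon            |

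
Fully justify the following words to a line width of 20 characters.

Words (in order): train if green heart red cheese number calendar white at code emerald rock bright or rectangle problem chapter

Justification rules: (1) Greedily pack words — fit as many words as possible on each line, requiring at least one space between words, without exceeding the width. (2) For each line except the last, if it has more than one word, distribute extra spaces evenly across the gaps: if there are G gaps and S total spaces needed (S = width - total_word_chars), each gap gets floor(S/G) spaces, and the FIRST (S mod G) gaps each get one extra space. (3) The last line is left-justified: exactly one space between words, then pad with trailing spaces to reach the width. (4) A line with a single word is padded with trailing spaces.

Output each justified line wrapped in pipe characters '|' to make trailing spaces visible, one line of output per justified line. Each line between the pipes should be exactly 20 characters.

Answer: |train if green heart|
|red   cheese  number|
|calendar   white  at|
|code   emerald  rock|
|bright  or rectangle|
|problem chapter     |

Derivation:
Line 1: ['train', 'if', 'green', 'heart'] (min_width=20, slack=0)
Line 2: ['red', 'cheese', 'number'] (min_width=17, slack=3)
Line 3: ['calendar', 'white', 'at'] (min_width=17, slack=3)
Line 4: ['code', 'emerald', 'rock'] (min_width=17, slack=3)
Line 5: ['bright', 'or', 'rectangle'] (min_width=19, slack=1)
Line 6: ['problem', 'chapter'] (min_width=15, slack=5)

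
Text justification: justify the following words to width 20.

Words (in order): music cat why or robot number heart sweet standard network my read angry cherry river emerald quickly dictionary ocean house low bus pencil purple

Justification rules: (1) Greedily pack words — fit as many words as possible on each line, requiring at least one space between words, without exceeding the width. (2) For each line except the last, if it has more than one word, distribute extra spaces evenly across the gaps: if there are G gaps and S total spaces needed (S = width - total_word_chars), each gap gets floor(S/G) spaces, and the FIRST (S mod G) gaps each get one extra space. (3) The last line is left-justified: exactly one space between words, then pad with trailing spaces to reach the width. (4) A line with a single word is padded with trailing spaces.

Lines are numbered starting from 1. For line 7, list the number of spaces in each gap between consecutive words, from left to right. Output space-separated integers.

Answer: 5

Derivation:
Line 1: ['music', 'cat', 'why', 'or'] (min_width=16, slack=4)
Line 2: ['robot', 'number', 'heart'] (min_width=18, slack=2)
Line 3: ['sweet', 'standard'] (min_width=14, slack=6)
Line 4: ['network', 'my', 'read'] (min_width=15, slack=5)
Line 5: ['angry', 'cherry', 'river'] (min_width=18, slack=2)
Line 6: ['emerald', 'quickly'] (min_width=15, slack=5)
Line 7: ['dictionary', 'ocean'] (min_width=16, slack=4)
Line 8: ['house', 'low', 'bus', 'pencil'] (min_width=20, slack=0)
Line 9: ['purple'] (min_width=6, slack=14)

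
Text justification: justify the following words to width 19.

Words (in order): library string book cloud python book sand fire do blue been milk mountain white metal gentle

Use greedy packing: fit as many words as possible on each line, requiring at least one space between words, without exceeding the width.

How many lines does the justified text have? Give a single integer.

Answer: 5

Derivation:
Line 1: ['library', 'string', 'book'] (min_width=19, slack=0)
Line 2: ['cloud', 'python', 'book'] (min_width=17, slack=2)
Line 3: ['sand', 'fire', 'do', 'blue'] (min_width=17, slack=2)
Line 4: ['been', 'milk', 'mountain'] (min_width=18, slack=1)
Line 5: ['white', 'metal', 'gentle'] (min_width=18, slack=1)
Total lines: 5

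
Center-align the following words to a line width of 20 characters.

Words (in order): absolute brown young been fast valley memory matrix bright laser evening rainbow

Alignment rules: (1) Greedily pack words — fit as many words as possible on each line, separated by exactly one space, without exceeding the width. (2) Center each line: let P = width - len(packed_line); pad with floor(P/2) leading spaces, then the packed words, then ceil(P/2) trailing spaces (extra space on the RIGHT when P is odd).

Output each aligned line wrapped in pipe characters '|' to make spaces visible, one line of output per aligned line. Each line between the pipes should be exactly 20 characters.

Line 1: ['absolute', 'brown', 'young'] (min_width=20, slack=0)
Line 2: ['been', 'fast', 'valley'] (min_width=16, slack=4)
Line 3: ['memory', 'matrix', 'bright'] (min_width=20, slack=0)
Line 4: ['laser', 'evening'] (min_width=13, slack=7)
Line 5: ['rainbow'] (min_width=7, slack=13)

Answer: |absolute brown young|
|  been fast valley  |
|memory matrix bright|
|   laser evening    |
|      rainbow       |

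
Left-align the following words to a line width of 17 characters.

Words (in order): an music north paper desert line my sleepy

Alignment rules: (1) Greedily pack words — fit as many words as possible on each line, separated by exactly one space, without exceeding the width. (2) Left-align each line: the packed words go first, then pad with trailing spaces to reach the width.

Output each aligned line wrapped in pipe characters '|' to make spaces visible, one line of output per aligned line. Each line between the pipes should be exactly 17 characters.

Line 1: ['an', 'music', 'north'] (min_width=14, slack=3)
Line 2: ['paper', 'desert', 'line'] (min_width=17, slack=0)
Line 3: ['my', 'sleepy'] (min_width=9, slack=8)

Answer: |an music north   |
|paper desert line|
|my sleepy        |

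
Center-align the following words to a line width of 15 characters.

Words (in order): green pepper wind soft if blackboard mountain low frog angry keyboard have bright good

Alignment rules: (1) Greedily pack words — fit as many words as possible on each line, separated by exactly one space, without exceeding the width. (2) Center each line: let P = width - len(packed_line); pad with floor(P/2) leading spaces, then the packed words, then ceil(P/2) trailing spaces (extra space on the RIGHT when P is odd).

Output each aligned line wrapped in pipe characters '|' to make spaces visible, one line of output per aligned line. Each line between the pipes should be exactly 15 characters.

Line 1: ['green', 'pepper'] (min_width=12, slack=3)
Line 2: ['wind', 'soft', 'if'] (min_width=12, slack=3)
Line 3: ['blackboard'] (min_width=10, slack=5)
Line 4: ['mountain', 'low'] (min_width=12, slack=3)
Line 5: ['frog', 'angry'] (min_width=10, slack=5)
Line 6: ['keyboard', 'have'] (min_width=13, slack=2)
Line 7: ['bright', 'good'] (min_width=11, slack=4)

Answer: | green pepper  |
| wind soft if  |
|  blackboard   |
| mountain low  |
|  frog angry   |
| keyboard have |
|  bright good  |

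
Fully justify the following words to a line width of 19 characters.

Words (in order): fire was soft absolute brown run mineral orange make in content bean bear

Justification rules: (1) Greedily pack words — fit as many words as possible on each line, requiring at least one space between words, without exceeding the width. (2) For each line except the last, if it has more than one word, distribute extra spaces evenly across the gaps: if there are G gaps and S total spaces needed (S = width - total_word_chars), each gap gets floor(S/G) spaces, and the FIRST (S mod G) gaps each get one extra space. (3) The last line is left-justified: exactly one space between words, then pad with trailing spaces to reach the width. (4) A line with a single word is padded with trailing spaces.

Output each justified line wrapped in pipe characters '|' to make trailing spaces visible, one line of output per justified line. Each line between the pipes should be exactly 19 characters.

Answer: |fire    was    soft|
|absolute  brown run|
|mineral orange make|
|in   content   bean|
|bear               |

Derivation:
Line 1: ['fire', 'was', 'soft'] (min_width=13, slack=6)
Line 2: ['absolute', 'brown', 'run'] (min_width=18, slack=1)
Line 3: ['mineral', 'orange', 'make'] (min_width=19, slack=0)
Line 4: ['in', 'content', 'bean'] (min_width=15, slack=4)
Line 5: ['bear'] (min_width=4, slack=15)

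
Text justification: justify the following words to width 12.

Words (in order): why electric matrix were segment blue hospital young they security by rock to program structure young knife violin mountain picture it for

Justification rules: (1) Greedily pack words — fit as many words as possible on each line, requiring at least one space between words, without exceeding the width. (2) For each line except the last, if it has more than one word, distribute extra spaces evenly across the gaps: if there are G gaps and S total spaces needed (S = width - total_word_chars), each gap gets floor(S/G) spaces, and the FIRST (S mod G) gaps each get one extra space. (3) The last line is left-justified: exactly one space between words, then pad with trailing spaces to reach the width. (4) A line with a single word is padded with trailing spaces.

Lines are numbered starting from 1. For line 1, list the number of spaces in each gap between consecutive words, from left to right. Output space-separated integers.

Answer: 1

Derivation:
Line 1: ['why', 'electric'] (min_width=12, slack=0)
Line 2: ['matrix', 'were'] (min_width=11, slack=1)
Line 3: ['segment', 'blue'] (min_width=12, slack=0)
Line 4: ['hospital'] (min_width=8, slack=4)
Line 5: ['young', 'they'] (min_width=10, slack=2)
Line 6: ['security', 'by'] (min_width=11, slack=1)
Line 7: ['rock', 'to'] (min_width=7, slack=5)
Line 8: ['program'] (min_width=7, slack=5)
Line 9: ['structure'] (min_width=9, slack=3)
Line 10: ['young', 'knife'] (min_width=11, slack=1)
Line 11: ['violin'] (min_width=6, slack=6)
Line 12: ['mountain'] (min_width=8, slack=4)
Line 13: ['picture', 'it'] (min_width=10, slack=2)
Line 14: ['for'] (min_width=3, slack=9)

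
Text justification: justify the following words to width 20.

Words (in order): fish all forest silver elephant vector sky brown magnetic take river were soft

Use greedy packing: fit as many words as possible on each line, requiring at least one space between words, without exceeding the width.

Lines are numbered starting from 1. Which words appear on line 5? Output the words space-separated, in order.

Answer: were soft

Derivation:
Line 1: ['fish', 'all', 'forest'] (min_width=15, slack=5)
Line 2: ['silver', 'elephant'] (min_width=15, slack=5)
Line 3: ['vector', 'sky', 'brown'] (min_width=16, slack=4)
Line 4: ['magnetic', 'take', 'river'] (min_width=19, slack=1)
Line 5: ['were', 'soft'] (min_width=9, slack=11)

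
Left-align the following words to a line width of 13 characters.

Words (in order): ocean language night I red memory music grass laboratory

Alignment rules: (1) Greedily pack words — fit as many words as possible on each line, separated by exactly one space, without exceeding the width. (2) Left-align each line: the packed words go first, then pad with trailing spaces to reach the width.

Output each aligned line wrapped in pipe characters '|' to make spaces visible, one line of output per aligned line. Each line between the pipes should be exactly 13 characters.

Answer: |ocean        |
|language     |
|night I red  |
|memory music |
|grass        |
|laboratory   |

Derivation:
Line 1: ['ocean'] (min_width=5, slack=8)
Line 2: ['language'] (min_width=8, slack=5)
Line 3: ['night', 'I', 'red'] (min_width=11, slack=2)
Line 4: ['memory', 'music'] (min_width=12, slack=1)
Line 5: ['grass'] (min_width=5, slack=8)
Line 6: ['laboratory'] (min_width=10, slack=3)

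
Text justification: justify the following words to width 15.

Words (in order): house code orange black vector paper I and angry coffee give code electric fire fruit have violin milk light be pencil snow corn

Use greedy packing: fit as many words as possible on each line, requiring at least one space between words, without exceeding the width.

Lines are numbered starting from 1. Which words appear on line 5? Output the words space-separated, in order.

Answer: coffee give

Derivation:
Line 1: ['house', 'code'] (min_width=10, slack=5)
Line 2: ['orange', 'black'] (min_width=12, slack=3)
Line 3: ['vector', 'paper', 'I'] (min_width=14, slack=1)
Line 4: ['and', 'angry'] (min_width=9, slack=6)
Line 5: ['coffee', 'give'] (min_width=11, slack=4)
Line 6: ['code', 'electric'] (min_width=13, slack=2)
Line 7: ['fire', 'fruit', 'have'] (min_width=15, slack=0)
Line 8: ['violin', 'milk'] (min_width=11, slack=4)
Line 9: ['light', 'be', 'pencil'] (min_width=15, slack=0)
Line 10: ['snow', 'corn'] (min_width=9, slack=6)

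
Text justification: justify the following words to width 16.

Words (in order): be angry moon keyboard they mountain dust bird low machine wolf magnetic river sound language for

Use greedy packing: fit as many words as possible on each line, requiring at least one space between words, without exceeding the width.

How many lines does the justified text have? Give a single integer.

Answer: 7

Derivation:
Line 1: ['be', 'angry', 'moon'] (min_width=13, slack=3)
Line 2: ['keyboard', 'they'] (min_width=13, slack=3)
Line 3: ['mountain', 'dust'] (min_width=13, slack=3)
Line 4: ['bird', 'low', 'machine'] (min_width=16, slack=0)
Line 5: ['wolf', 'magnetic'] (min_width=13, slack=3)
Line 6: ['river', 'sound'] (min_width=11, slack=5)
Line 7: ['language', 'for'] (min_width=12, slack=4)
Total lines: 7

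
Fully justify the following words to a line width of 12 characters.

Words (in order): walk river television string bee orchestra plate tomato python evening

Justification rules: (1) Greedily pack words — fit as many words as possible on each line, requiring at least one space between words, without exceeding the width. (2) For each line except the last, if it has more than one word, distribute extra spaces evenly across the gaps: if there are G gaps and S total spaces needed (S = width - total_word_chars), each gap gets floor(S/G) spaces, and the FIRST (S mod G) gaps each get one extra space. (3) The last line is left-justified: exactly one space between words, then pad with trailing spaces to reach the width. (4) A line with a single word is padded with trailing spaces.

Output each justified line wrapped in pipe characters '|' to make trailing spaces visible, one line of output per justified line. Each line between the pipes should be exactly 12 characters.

Answer: |walk   river|
|television  |
|string   bee|
|orchestra   |
|plate tomato|
|python      |
|evening     |

Derivation:
Line 1: ['walk', 'river'] (min_width=10, slack=2)
Line 2: ['television'] (min_width=10, slack=2)
Line 3: ['string', 'bee'] (min_width=10, slack=2)
Line 4: ['orchestra'] (min_width=9, slack=3)
Line 5: ['plate', 'tomato'] (min_width=12, slack=0)
Line 6: ['python'] (min_width=6, slack=6)
Line 7: ['evening'] (min_width=7, slack=5)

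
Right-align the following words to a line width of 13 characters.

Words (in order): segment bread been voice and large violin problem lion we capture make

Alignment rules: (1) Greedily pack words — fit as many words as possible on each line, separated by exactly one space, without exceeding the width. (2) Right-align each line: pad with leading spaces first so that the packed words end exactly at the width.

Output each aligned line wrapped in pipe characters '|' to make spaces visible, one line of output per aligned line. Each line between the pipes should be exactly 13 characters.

Line 1: ['segment', 'bread'] (min_width=13, slack=0)
Line 2: ['been', 'voice'] (min_width=10, slack=3)
Line 3: ['and', 'large'] (min_width=9, slack=4)
Line 4: ['violin'] (min_width=6, slack=7)
Line 5: ['problem', 'lion'] (min_width=12, slack=1)
Line 6: ['we', 'capture'] (min_width=10, slack=3)
Line 7: ['make'] (min_width=4, slack=9)

Answer: |segment bread|
|   been voice|
|    and large|
|       violin|
| problem lion|
|   we capture|
|         make|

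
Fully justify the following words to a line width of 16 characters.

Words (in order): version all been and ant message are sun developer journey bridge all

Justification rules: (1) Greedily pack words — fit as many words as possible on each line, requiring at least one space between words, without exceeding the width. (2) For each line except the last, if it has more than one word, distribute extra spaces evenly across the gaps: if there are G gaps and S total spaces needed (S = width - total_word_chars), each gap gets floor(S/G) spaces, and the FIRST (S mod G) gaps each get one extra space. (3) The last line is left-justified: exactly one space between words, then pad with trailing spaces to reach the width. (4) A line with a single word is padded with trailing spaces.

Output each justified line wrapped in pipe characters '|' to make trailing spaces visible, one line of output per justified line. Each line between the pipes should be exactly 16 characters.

Line 1: ['version', 'all', 'been'] (min_width=16, slack=0)
Line 2: ['and', 'ant', 'message'] (min_width=15, slack=1)
Line 3: ['are', 'sun'] (min_width=7, slack=9)
Line 4: ['developer'] (min_width=9, slack=7)
Line 5: ['journey', 'bridge'] (min_width=14, slack=2)
Line 6: ['all'] (min_width=3, slack=13)

Answer: |version all been|
|and  ant message|
|are          sun|
|developer       |
|journey   bridge|
|all             |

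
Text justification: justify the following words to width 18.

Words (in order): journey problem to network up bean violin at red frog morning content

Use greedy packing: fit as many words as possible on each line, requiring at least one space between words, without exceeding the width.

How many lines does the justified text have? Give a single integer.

Line 1: ['journey', 'problem', 'to'] (min_width=18, slack=0)
Line 2: ['network', 'up', 'bean'] (min_width=15, slack=3)
Line 3: ['violin', 'at', 'red', 'frog'] (min_width=18, slack=0)
Line 4: ['morning', 'content'] (min_width=15, slack=3)
Total lines: 4

Answer: 4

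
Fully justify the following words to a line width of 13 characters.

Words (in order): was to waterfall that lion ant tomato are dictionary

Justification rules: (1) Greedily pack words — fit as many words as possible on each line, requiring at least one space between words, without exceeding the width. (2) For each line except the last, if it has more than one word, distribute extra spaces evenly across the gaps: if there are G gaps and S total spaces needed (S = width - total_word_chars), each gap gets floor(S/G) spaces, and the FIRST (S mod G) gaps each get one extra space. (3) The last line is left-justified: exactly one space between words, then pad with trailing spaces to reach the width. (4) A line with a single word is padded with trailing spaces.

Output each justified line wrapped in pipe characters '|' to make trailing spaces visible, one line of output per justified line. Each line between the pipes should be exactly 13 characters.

Line 1: ['was', 'to'] (min_width=6, slack=7)
Line 2: ['waterfall'] (min_width=9, slack=4)
Line 3: ['that', 'lion', 'ant'] (min_width=13, slack=0)
Line 4: ['tomato', 'are'] (min_width=10, slack=3)
Line 5: ['dictionary'] (min_width=10, slack=3)

Answer: |was        to|
|waterfall    |
|that lion ant|
|tomato    are|
|dictionary   |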